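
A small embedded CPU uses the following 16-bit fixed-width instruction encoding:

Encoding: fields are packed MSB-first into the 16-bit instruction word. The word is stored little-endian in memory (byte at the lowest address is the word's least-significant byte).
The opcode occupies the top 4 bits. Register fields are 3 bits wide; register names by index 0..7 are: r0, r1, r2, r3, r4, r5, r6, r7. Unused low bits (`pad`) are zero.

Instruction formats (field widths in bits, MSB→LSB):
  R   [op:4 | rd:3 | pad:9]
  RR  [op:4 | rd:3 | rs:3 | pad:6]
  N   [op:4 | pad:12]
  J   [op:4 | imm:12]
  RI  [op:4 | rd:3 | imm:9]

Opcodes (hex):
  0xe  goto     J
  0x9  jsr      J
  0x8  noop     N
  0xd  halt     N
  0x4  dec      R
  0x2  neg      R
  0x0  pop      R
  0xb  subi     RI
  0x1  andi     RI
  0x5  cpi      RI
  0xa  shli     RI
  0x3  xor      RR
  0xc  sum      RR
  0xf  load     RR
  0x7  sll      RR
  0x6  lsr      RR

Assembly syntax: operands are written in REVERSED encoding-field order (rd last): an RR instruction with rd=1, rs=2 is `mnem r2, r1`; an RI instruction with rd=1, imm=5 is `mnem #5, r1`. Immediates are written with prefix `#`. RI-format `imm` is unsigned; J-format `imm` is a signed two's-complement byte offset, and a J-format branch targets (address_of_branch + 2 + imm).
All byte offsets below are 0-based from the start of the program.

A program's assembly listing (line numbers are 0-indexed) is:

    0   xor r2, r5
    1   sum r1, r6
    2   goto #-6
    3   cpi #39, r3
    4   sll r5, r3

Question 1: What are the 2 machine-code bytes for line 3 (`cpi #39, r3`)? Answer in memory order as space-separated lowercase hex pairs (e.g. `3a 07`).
27 56

line 3 (cpi): pack op=0x5:4|rd=3:3|imm=39:9 = 0x5627; little→ 27 56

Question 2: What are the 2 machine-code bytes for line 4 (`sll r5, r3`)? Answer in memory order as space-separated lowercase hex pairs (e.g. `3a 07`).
4. sll fields op=0x7:4|rd=3:3|rs=5:3|pad=0:6 → word 7740h → 40 77

40 77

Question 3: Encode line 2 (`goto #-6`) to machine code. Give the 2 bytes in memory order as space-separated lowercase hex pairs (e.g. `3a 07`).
fa ef

2. goto fields op=0xe:4|imm=-6:12 → word effah → fa ef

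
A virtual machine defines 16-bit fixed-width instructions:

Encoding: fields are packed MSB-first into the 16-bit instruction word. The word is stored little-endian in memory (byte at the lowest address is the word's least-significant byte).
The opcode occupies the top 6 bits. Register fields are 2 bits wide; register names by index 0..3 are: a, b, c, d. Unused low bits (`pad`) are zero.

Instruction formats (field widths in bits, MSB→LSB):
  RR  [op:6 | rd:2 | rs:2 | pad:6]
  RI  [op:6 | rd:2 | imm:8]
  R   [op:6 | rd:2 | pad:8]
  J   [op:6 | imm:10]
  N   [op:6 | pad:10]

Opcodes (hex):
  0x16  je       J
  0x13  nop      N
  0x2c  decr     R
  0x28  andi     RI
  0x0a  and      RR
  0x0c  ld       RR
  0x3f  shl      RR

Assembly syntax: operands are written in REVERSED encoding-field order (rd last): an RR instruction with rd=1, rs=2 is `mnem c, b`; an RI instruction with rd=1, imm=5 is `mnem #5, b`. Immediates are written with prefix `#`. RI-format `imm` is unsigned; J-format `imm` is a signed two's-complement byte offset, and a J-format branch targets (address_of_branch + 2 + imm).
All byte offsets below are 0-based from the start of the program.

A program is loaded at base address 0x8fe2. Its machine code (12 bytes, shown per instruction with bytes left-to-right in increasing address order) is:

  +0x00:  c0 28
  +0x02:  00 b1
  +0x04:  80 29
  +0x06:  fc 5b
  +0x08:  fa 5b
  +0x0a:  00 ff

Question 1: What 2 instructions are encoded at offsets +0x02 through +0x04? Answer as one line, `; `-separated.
decr b; and c, b

[02] 00 b1 → 0xb100
  opcode bits[15:10]=0x2c: decr/R
  [9:8] rd=1 = b
[04] 80 29 → 0x2980
  opcode bits[15:10]=0xa: and/RR
  [9:8] rd=1 = b
  [7:6] rs=2 = c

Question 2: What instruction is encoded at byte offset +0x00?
off 0x00: read c0 28 as little → 0x28c0
  op=0x28c0>>10=0xa ⇒ and (RR)
  rd@[9:8]=0x0 ⇒ a
  rs@[7:6]=0x3 ⇒ d

and d, a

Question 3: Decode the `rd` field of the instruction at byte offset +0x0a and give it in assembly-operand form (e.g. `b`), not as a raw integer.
d

[0a] 00 ff → 0xff00
  op=0xff00>>10=0x3f ⇒ shl (RR)
  rd: (w>>8)&0x3=0x3 → d
  rs: (w>>6)&0x3=0x0 → a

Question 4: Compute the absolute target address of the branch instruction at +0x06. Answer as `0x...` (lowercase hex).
off 0x06: read fc 5b as little → 0x5bfc
  op=0x5bfc>>10=0x16 ⇒ je (J)
  imm: (w>>0)&0x3ff=0x3fc (s10→-4) → #-4
  target = base 0x8fe2 + off 0x06 + 2 + imm -4 = 0x8fe6

0x8fe6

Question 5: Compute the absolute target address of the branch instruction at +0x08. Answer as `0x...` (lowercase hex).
[08] fa 5b → 0x5bfa
  top 6b → 0x16 → je [J]
  [9:0] imm=1018 (s10→-6) = #-6
  target = base 0x8fe2 + off 0x08 + 2 + imm -6 = 0x8fe6

0x8fe6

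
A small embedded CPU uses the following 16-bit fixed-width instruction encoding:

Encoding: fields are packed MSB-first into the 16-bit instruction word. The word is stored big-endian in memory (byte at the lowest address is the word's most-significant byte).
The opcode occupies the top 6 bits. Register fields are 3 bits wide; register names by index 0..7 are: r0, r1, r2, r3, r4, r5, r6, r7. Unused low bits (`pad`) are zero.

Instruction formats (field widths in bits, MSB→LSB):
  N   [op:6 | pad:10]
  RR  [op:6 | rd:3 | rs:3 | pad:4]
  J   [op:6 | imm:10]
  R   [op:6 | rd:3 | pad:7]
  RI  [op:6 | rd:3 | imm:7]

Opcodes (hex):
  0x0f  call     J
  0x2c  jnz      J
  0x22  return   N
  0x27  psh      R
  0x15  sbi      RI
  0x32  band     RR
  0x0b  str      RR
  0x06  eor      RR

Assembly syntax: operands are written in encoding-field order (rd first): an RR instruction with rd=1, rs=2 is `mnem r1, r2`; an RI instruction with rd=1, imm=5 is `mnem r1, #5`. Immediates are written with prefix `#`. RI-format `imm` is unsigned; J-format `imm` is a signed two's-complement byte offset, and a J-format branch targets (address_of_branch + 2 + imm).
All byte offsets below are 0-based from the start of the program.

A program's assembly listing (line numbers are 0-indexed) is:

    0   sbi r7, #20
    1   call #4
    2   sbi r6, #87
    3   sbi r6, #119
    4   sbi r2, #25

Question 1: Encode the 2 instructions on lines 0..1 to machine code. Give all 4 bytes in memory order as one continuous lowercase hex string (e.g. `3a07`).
line 0 (sbi): pack op=0x15:6|rd=7:3|imm=20:7 = 0x5794; big→ 57 94
line 1 (call): pack op=0xf:6|imm=4:10 = 0x3c04; big→ 3c 04

57943c04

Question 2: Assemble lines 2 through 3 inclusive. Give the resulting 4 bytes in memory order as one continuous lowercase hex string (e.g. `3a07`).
57575777

2. sbi fields op=0x15:6|rd=6:3|imm=87:7 → word 5757h → 57 57
3. sbi fields op=0x15:6|rd=6:3|imm=119:7 → word 5777h → 57 77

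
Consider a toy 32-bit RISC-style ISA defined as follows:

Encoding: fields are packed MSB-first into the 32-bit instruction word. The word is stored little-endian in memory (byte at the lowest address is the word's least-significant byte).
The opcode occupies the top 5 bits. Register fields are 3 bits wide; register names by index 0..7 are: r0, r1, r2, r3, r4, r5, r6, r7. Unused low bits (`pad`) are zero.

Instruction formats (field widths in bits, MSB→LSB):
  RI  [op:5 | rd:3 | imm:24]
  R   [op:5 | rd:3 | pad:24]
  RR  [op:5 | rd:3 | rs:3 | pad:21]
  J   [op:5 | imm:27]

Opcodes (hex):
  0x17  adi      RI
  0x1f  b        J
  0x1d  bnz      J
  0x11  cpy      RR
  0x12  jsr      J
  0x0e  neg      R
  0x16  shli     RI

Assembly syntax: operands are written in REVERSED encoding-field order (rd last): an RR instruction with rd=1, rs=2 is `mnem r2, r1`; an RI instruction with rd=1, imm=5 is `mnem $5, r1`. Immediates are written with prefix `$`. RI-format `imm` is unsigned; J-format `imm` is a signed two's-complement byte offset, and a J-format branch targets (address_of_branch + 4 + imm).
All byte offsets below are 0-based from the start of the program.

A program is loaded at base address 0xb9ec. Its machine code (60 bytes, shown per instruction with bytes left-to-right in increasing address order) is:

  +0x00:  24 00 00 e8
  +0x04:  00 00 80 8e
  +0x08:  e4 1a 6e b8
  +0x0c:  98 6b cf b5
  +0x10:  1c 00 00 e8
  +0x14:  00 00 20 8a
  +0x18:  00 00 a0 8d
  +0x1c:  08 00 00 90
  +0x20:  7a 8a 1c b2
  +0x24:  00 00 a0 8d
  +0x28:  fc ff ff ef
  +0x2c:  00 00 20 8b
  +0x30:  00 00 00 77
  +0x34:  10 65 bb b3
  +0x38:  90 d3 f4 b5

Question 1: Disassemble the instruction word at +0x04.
cpy r4, r6

[04] 00 00 80 8e → 0x8e800000
  opcode bits[31:27]=0x11: cpy/RR
  [26:24] rd=6 = r6
  [23:21] rs=4 = r4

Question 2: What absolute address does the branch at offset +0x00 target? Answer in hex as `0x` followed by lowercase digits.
[00] 24 00 00 e8 → 0xe8000024
  op=0xe8000024>>27=0x1d ⇒ bnz (J)
  [26:0] imm=36 = $36
  target = base 0xb9ec + off 0x00 + 4 + imm 36 = 0xba14

0xba14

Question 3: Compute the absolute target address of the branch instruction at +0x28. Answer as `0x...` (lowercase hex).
0xba14

[28] fc ff ff ef → 0xeffffffc
  op=0xeffffffc>>27=0x1d ⇒ bnz (J)
  imm: (w>>0)&0x7ffffff=0x7fffffc (s27→-4) → $-4
  target = base 0xb9ec + off 0x28 + 4 + imm -4 = 0xba14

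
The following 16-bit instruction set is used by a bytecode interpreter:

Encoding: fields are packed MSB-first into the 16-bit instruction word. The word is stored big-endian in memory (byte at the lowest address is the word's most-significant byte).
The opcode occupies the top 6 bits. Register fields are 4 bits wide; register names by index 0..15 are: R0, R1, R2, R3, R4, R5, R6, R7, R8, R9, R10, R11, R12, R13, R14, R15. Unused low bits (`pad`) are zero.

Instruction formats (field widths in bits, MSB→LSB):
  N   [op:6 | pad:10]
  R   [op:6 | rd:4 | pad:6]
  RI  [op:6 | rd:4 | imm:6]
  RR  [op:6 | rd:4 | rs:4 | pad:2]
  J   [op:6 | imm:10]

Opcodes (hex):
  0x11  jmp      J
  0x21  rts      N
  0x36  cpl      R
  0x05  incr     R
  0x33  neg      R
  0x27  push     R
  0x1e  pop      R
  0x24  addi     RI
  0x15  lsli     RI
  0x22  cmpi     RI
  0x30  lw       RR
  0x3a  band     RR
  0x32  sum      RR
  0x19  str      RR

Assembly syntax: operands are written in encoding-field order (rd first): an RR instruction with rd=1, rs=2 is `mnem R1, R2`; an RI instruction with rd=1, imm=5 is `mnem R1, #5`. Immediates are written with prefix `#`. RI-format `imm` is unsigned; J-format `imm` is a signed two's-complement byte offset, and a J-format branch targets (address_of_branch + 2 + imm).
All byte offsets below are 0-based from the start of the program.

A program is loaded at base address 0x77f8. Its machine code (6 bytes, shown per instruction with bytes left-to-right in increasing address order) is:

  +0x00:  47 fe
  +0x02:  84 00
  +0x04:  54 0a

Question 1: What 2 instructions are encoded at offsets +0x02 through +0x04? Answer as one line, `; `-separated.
off 0x02: read 84 00 as big → 0x8400
  top 6b → 0x21 → rts [N]
off 0x04: read 54 0a as big → 0x540a
  top 6b → 0x15 → lsli [RI]
  rd@[9:6]=0x0 ⇒ R0
  imm@[5:0]=0xa ⇒ #10

rts; lsli R0, #10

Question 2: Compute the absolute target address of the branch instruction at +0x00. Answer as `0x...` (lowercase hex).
0x77f8

off 0x00: read 47 fe as big → 0x47fe
  top 6b → 0x11 → jmp [J]
  [9:0] imm=1022 (s10→-2) = #-2
  target = base 0x77f8 + off 0x00 + 2 + imm -2 = 0x77f8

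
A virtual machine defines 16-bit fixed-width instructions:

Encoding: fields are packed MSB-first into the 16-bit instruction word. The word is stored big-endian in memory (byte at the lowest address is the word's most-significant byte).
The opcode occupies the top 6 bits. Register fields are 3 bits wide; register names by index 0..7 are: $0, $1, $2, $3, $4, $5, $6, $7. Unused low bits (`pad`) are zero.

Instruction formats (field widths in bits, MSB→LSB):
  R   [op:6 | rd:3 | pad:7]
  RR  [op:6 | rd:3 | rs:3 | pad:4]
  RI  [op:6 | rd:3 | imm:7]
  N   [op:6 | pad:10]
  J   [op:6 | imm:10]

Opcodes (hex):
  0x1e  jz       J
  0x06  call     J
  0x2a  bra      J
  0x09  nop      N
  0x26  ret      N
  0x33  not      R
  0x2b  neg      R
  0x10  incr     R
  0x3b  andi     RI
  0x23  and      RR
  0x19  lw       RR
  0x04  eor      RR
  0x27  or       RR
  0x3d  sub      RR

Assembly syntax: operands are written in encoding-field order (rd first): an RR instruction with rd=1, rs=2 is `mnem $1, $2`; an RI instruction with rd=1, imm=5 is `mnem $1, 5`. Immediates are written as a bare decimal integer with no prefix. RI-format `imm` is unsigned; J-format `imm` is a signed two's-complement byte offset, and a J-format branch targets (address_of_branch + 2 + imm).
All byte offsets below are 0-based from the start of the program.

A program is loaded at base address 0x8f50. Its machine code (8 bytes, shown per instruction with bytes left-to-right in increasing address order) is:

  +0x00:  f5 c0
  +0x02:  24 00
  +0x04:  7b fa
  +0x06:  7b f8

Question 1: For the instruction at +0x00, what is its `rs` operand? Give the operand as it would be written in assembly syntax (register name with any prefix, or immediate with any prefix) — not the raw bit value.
@+00  big-endian(f5 c0) = 0xf5c0
  op=0xf5c0>>10=0x3d ⇒ sub (RR)
  rd@[9:7]=0x3 ⇒ $3
  rs@[6:4]=0x4 ⇒ $4

$4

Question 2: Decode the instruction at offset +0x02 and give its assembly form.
nop

+0x02: 24 00 ⇒ word 0x2400 (big)
  op=0x2400>>10=0x9 ⇒ nop (N)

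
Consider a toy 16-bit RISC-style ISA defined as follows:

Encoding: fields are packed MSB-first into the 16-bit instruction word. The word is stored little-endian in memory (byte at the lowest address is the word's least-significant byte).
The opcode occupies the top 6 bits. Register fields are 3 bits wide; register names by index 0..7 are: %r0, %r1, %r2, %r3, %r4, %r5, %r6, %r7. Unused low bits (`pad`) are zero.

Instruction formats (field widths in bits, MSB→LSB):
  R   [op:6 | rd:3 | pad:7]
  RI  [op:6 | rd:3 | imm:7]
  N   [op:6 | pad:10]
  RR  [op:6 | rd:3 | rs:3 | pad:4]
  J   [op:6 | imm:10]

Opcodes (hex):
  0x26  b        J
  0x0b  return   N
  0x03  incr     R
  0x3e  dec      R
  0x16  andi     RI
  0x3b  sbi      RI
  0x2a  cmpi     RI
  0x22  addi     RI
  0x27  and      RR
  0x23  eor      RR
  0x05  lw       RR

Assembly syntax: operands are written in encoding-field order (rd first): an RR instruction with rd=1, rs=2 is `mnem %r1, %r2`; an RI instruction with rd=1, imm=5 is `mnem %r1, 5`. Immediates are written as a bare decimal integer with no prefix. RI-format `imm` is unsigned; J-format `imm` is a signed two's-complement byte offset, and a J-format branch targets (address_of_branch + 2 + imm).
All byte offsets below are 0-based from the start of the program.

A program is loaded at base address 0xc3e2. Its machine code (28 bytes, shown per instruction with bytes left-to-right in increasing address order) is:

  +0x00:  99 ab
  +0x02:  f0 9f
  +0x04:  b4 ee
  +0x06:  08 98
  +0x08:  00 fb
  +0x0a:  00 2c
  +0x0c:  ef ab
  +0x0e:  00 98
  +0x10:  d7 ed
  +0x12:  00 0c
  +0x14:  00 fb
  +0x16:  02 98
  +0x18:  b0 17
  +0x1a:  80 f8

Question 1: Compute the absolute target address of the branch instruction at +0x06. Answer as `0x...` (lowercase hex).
@+06  little-endian(08 98) = 0x9808
  op=0x9808>>10=0x26 ⇒ b (J)
  [9:0] imm=8 = 8
  target = base 0xc3e2 + off 0x06 + 2 + imm 8 = 0xc3f2

0xc3f2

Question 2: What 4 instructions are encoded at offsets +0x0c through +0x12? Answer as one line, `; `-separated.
cmpi %r7, 111; b 0; sbi %r3, 87; incr %r0

+0x0c: ef ab ⇒ word 0xabef (little)
  top 6b → 0x2a → cmpi [RI]
  [9:7] rd=7 = %r7
  [6:0] imm=111 = 111
+0x0e: 00 98 ⇒ word 0x9800 (little)
  top 6b → 0x26 → b [J]
  [9:0] imm=0 = 0
+0x10: d7 ed ⇒ word 0xedd7 (little)
  top 6b → 0x3b → sbi [RI]
  [9:7] rd=3 = %r3
  [6:0] imm=87 = 87
+0x12: 00 0c ⇒ word 0x0c00 (little)
  top 6b → 0x3 → incr [R]
  [9:7] rd=0 = %r0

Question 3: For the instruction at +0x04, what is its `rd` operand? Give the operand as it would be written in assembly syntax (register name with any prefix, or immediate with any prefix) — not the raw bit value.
off 0x04: read b4 ee as little → 0xeeb4
  opcode bits[15:10]=0x3b: sbi/RI
  [9:7] rd=5 = %r5
  [6:0] imm=52 = 52

%r5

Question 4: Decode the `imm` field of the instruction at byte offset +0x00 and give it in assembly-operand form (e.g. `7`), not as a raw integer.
25

off 0x00: read 99 ab as little → 0xab99
  opcode bits[15:10]=0x2a: cmpi/RI
  rd@[9:7]=0x7 ⇒ %r7
  imm@[6:0]=0x19 ⇒ 25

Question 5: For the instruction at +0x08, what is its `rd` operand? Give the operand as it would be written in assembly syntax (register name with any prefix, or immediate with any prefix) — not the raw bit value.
%r6

[08] 00 fb → 0xfb00
  opcode bits[15:10]=0x3e: dec/R
  rd@[9:7]=0x6 ⇒ %r6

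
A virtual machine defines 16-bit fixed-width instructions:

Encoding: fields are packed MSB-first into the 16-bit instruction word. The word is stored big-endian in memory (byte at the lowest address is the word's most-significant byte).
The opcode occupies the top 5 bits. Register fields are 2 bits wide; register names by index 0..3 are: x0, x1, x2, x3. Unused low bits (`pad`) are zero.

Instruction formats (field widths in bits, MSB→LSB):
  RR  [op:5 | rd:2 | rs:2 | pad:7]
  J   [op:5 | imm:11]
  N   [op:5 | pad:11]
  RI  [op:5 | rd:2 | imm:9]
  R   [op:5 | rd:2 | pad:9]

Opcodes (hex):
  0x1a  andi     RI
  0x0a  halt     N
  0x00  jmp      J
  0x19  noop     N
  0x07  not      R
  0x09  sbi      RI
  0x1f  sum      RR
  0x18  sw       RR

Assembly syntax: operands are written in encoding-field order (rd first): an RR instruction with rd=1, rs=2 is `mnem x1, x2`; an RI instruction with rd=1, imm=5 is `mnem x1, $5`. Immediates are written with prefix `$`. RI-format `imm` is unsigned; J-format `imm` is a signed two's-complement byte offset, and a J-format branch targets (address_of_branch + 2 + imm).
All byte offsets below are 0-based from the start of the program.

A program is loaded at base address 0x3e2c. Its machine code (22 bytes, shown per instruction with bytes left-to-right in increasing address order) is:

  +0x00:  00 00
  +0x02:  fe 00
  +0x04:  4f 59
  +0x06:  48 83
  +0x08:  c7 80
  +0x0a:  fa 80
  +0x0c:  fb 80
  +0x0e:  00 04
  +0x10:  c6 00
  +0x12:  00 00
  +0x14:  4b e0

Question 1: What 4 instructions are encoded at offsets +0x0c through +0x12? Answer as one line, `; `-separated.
sum x1, x3; jmp $4; sw x3, x0; jmp $0

off 0x0c: read fb 80 as big → 0xfb80
  op=0xfb80>>11=0x1f ⇒ sum (RR)
  rd: (w>>9)&0x3=0x1 → x1
  rs: (w>>7)&0x3=0x3 → x3
off 0x0e: read 00 04 as big → 0x0004
  op=0x0004>>11=0x0 ⇒ jmp (J)
  imm: (w>>0)&0x7ff=0x4 → $4
off 0x10: read c6 00 as big → 0xc600
  op=0xc600>>11=0x18 ⇒ sw (RR)
  rd: (w>>9)&0x3=0x3 → x3
  rs: (w>>7)&0x3=0x0 → x0
off 0x12: read 00 00 as big → 0x0000
  op=0x0000>>11=0x0 ⇒ jmp (J)
  imm: (w>>0)&0x7ff=0x0 → $0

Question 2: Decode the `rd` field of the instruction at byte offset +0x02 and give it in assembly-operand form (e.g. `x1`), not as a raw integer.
x3

[02] fe 00 → 0xfe00
  opcode bits[15:11]=0x1f: sum/RR
  rd@[10:9]=0x3 ⇒ x3
  rs@[8:7]=0x0 ⇒ x0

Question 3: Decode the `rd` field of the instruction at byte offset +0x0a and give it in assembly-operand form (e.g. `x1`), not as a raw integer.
[0a] fa 80 → 0xfa80
  opcode bits[15:11]=0x1f: sum/RR
  rd: (w>>9)&0x3=0x1 → x1
  rs: (w>>7)&0x3=0x1 → x1

x1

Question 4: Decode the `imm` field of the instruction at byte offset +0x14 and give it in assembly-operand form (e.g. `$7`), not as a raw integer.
$480

+0x14: 4b e0 ⇒ word 0x4be0 (big)
  opcode bits[15:11]=0x9: sbi/RI
  rd: (w>>9)&0x3=0x1 → x1
  imm: (w>>0)&0x1ff=0x1e0 → $480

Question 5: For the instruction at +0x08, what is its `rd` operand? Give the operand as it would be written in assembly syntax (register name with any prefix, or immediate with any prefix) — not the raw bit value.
[08] c7 80 → 0xc780
  op=0xc780>>11=0x18 ⇒ sw (RR)
  rd: (w>>9)&0x3=0x3 → x3
  rs: (w>>7)&0x3=0x3 → x3

x3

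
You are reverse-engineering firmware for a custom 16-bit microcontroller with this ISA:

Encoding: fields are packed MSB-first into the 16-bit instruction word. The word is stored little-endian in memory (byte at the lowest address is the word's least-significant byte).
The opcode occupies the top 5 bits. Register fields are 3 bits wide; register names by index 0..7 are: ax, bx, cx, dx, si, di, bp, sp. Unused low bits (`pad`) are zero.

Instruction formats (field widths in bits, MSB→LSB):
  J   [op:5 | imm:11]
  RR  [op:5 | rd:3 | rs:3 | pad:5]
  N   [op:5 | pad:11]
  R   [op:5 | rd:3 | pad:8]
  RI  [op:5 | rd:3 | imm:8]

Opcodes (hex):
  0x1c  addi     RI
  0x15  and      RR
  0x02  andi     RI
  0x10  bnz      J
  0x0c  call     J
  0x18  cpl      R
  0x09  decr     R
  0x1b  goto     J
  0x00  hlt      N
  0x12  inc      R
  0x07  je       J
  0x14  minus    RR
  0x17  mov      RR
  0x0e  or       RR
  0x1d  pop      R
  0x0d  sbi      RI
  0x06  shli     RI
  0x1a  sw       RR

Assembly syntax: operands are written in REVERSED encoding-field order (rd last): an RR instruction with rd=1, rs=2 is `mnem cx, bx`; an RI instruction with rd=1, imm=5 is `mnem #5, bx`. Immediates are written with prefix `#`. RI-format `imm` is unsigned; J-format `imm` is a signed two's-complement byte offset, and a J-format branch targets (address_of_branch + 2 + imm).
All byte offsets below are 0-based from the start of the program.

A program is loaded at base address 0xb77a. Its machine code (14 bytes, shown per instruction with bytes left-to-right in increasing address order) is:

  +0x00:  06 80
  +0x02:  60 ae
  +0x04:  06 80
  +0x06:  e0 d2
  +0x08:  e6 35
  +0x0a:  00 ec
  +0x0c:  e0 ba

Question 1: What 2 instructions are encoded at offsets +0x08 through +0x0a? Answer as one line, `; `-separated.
[08] e6 35 → 0x35e6
  opcode bits[15:11]=0x6: shli/RI
  [10:8] rd=5 = di
  [7:0] imm=230 = #230
[0a] 00 ec → 0xec00
  opcode bits[15:11]=0x1d: pop/R
  [10:8] rd=4 = si

shli #230, di; pop si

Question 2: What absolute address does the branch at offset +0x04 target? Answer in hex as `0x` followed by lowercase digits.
0xb786

[04] 06 80 → 0x8006
  opcode bits[15:11]=0x10: bnz/J
  imm: (w>>0)&0x7ff=0x6 → #6
  target = base 0xb77a + off 0x04 + 2 + imm 6 = 0xb786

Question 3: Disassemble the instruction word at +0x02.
and dx, bp

[02] 60 ae → 0xae60
  opcode bits[15:11]=0x15: and/RR
  [10:8] rd=6 = bp
  [7:5] rs=3 = dx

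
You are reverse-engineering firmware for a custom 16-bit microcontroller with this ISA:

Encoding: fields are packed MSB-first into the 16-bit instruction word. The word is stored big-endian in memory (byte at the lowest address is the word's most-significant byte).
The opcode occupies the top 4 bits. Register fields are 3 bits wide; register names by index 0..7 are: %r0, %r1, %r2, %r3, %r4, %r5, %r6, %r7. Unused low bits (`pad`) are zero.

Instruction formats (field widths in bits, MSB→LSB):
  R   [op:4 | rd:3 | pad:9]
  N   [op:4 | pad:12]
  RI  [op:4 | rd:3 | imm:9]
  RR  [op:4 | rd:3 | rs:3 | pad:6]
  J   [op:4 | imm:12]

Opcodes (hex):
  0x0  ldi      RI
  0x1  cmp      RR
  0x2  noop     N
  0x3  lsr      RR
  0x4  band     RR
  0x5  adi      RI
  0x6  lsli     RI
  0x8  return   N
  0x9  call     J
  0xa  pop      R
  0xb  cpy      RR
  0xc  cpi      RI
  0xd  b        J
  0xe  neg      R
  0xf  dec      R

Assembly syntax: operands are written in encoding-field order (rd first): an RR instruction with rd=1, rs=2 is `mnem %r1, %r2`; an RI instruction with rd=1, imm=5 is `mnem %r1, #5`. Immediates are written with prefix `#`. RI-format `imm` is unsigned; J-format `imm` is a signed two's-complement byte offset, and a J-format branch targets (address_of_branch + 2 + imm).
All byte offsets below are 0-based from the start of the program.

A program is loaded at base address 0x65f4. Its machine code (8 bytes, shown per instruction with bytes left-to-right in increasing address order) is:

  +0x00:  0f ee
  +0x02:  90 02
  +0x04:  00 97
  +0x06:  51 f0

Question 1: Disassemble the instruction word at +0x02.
+0x02: 90 02 ⇒ word 0x9002 (big)
  top 4b → 0x9 → call [J]
  [11:0] imm=2 = #2

call #2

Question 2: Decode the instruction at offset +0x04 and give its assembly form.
[04] 00 97 → 0x0097
  opcode bits[15:12]=0x0: ldi/RI
  [11:9] rd=0 = %r0
  [8:0] imm=151 = #151

ldi %r0, #151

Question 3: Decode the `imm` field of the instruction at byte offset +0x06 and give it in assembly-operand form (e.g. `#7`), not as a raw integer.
+0x06: 51 f0 ⇒ word 0x51f0 (big)
  op=0x51f0>>12=0x5 ⇒ adi (RI)
  rd: (w>>9)&0x7=0x0 → %r0
  imm: (w>>0)&0x1ff=0x1f0 → #496

#496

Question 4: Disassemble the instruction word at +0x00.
ldi %r7, #494

@+00  big-endian(0f ee) = 0x0fee
  op=0x0fee>>12=0x0 ⇒ ldi (RI)
  rd@[11:9]=0x7 ⇒ %r7
  imm@[8:0]=0x1ee ⇒ #494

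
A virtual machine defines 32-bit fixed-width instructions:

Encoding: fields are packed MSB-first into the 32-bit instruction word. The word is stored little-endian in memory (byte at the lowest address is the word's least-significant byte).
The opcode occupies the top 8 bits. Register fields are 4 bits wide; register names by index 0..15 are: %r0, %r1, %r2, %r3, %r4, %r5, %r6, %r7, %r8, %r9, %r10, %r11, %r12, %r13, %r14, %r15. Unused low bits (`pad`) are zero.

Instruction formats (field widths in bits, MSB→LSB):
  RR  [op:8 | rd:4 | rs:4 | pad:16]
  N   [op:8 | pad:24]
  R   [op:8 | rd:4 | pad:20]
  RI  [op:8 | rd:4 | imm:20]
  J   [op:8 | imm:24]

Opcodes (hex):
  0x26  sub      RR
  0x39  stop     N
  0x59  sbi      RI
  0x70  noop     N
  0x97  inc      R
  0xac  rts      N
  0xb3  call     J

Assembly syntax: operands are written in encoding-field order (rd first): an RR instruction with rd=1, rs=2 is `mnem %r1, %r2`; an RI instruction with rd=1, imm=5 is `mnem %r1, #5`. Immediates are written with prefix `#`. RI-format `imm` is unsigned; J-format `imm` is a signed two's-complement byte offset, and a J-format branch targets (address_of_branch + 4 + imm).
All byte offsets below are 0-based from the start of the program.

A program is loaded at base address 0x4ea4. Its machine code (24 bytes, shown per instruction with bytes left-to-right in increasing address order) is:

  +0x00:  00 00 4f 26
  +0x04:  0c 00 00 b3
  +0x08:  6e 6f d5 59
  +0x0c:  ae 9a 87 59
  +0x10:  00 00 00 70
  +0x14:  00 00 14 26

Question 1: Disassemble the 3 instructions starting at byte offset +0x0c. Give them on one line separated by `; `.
sbi %r8, #498350; noop; sub %r1, %r4

off 0x0c: read ae 9a 87 59 as little → 0x59879aae
  op=0x59879aae>>24=0x59 ⇒ sbi (RI)
  rd@[23:20]=0x8 ⇒ %r8
  imm@[19:0]=0x79aae ⇒ #498350
off 0x10: read 00 00 00 70 as little → 0x70000000
  op=0x70000000>>24=0x70 ⇒ noop (N)
off 0x14: read 00 00 14 26 as little → 0x26140000
  op=0x26140000>>24=0x26 ⇒ sub (RR)
  rd@[23:20]=0x1 ⇒ %r1
  rs@[19:16]=0x4 ⇒ %r4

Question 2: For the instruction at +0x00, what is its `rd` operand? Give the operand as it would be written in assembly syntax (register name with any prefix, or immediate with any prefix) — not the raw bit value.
off 0x00: read 00 00 4f 26 as little → 0x264f0000
  op=0x264f0000>>24=0x26 ⇒ sub (RR)
  [23:20] rd=4 = %r4
  [19:16] rs=15 = %r15

%r4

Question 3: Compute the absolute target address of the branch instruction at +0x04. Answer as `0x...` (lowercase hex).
off 0x04: read 0c 00 00 b3 as little → 0xb300000c
  top 8b → 0xb3 → call [J]
  imm@[23:0]=0xc ⇒ #12
  target = base 0x4ea4 + off 0x04 + 4 + imm 12 = 0x4eb8

0x4eb8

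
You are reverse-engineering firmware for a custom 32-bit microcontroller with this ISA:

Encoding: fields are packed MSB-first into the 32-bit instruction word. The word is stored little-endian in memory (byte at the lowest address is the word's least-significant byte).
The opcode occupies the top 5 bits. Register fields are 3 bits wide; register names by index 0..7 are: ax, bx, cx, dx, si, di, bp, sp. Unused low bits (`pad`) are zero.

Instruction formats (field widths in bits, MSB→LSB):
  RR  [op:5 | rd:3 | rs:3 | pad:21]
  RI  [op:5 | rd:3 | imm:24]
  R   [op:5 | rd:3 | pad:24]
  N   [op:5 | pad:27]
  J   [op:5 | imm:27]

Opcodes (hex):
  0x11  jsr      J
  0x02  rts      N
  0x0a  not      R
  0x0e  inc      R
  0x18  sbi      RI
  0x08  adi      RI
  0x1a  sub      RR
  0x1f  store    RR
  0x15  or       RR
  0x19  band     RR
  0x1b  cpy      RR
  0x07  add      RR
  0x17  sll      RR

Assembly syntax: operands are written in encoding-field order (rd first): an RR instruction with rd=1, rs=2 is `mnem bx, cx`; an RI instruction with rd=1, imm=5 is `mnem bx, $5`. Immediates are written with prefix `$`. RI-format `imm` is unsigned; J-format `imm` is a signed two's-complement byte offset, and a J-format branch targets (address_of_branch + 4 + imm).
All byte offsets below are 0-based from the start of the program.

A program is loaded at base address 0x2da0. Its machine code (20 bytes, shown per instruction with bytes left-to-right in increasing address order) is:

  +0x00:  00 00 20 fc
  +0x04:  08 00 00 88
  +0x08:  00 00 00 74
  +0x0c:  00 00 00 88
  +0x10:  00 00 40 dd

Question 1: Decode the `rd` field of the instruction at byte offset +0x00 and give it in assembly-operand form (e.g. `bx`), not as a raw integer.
si

@+00  little-endian(00 00 20 fc) = 0xfc200000
  opcode bits[31:27]=0x1f: store/RR
  [26:24] rd=4 = si
  [23:21] rs=1 = bx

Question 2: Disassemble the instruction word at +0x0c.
off 0x0c: read 00 00 00 88 as little → 0x88000000
  opcode bits[31:27]=0x11: jsr/J
  imm: (w>>0)&0x7ffffff=0x0 → $0

jsr $0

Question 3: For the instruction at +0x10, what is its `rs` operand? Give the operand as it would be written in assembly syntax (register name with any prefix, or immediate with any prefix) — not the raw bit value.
cx

[10] 00 00 40 dd → 0xdd400000
  top 5b → 0x1b → cpy [RR]
  [26:24] rd=5 = di
  [23:21] rs=2 = cx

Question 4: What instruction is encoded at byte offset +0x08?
off 0x08: read 00 00 00 74 as little → 0x74000000
  opcode bits[31:27]=0xe: inc/R
  [26:24] rd=4 = si

inc si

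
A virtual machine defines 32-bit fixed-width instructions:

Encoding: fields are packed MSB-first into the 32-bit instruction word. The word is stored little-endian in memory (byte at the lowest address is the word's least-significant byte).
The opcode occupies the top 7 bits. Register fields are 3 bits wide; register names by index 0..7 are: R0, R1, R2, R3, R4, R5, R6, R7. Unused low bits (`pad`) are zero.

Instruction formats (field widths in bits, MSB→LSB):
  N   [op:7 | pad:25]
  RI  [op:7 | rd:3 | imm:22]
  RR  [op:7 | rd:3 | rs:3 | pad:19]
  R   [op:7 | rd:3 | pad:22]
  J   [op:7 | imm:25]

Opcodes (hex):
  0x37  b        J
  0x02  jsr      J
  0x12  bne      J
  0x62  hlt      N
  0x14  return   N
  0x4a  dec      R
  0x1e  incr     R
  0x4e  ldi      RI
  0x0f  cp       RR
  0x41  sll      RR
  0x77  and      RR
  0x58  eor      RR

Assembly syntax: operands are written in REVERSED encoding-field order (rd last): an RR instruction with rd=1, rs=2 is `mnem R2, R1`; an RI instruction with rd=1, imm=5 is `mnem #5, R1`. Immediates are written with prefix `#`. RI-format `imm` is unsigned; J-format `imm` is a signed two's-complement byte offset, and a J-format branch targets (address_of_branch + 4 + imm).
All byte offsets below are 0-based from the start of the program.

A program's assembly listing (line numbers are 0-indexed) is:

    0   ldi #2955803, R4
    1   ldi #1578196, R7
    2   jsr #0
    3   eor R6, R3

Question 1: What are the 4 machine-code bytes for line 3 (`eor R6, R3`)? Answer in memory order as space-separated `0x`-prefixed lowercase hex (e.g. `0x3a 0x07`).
0x00 0x00 0xf0 0xb0

line 3 (eor): pack op=0x58:7|rd=3:3|rs=6:3|pad=0:19 = 0xb0f00000; little→ 00 00 f0 b0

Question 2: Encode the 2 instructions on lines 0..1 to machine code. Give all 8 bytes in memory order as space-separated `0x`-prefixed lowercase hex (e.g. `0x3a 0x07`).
line 0 (ldi): pack op=0x4e:7|rd=4:3|imm=2955803:22 = 0x9d2d1a1b; little→ 1b 1a 2d 9d
line 1 (ldi): pack op=0x4e:7|rd=7:3|imm=1578196:22 = 0x9dd814d4; little→ d4 14 d8 9d

0x1b 0x1a 0x2d 0x9d 0xd4 0x14 0xd8 0x9d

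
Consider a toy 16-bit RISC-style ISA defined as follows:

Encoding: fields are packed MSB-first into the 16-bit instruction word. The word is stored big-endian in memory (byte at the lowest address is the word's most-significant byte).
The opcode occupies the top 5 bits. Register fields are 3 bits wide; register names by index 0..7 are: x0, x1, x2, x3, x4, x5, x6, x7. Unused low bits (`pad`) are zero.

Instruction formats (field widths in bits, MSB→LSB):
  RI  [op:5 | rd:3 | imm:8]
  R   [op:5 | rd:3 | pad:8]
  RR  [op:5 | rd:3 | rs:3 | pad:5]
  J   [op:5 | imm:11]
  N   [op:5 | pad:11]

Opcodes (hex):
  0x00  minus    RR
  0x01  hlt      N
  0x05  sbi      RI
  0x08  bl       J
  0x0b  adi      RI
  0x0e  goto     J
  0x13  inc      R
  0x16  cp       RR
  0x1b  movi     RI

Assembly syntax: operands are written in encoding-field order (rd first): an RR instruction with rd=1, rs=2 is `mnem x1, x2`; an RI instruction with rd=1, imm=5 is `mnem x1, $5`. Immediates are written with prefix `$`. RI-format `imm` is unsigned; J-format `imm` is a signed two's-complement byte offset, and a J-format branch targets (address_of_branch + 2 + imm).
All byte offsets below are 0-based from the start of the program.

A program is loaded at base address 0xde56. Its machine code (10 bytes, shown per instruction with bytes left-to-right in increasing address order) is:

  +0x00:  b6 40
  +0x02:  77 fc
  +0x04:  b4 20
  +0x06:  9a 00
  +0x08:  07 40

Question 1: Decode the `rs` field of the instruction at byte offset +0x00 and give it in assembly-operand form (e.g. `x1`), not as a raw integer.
x2

@+00  big-endian(b6 40) = 0xb640
  opcode bits[15:11]=0x16: cp/RR
  rd@[10:8]=0x6 ⇒ x6
  rs@[7:5]=0x2 ⇒ x2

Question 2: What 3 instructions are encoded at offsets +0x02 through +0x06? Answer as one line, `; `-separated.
+0x02: 77 fc ⇒ word 0x77fc (big)
  opcode bits[15:11]=0xe: goto/J
  imm@[10:0]=0x7fc (s11→-4) ⇒ $-4
+0x04: b4 20 ⇒ word 0xb420 (big)
  opcode bits[15:11]=0x16: cp/RR
  rd@[10:8]=0x4 ⇒ x4
  rs@[7:5]=0x1 ⇒ x1
+0x06: 9a 00 ⇒ word 0x9a00 (big)
  opcode bits[15:11]=0x13: inc/R
  rd@[10:8]=0x2 ⇒ x2

goto $-4; cp x4, x1; inc x2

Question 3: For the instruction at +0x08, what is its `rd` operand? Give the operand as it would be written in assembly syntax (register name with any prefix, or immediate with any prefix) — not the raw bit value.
@+08  big-endian(07 40) = 0x0740
  op=0x0740>>11=0x0 ⇒ minus (RR)
  rd@[10:8]=0x7 ⇒ x7
  rs@[7:5]=0x2 ⇒ x2

x7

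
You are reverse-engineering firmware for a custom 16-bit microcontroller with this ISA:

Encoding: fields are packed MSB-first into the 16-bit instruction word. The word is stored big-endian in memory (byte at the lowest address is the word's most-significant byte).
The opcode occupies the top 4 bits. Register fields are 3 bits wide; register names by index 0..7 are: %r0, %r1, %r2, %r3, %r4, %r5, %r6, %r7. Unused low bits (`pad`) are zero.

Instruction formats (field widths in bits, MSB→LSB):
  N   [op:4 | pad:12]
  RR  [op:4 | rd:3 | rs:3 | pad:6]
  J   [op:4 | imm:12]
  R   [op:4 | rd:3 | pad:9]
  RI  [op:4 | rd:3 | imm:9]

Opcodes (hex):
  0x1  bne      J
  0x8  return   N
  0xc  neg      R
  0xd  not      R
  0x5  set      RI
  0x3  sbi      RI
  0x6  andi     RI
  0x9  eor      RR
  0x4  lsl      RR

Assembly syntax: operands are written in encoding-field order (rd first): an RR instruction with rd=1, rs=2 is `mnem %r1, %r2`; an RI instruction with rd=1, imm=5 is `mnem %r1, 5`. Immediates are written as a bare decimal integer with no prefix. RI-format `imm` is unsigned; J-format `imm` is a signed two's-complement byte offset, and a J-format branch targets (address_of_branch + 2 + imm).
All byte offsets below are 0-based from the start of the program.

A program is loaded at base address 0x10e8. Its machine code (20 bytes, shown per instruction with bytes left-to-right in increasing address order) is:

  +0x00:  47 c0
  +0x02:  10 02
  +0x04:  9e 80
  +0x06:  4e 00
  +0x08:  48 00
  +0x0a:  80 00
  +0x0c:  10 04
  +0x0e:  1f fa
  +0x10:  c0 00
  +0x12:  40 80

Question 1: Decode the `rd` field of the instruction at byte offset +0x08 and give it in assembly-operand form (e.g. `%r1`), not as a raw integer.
+0x08: 48 00 ⇒ word 0x4800 (big)
  opcode bits[15:12]=0x4: lsl/RR
  rd: (w>>9)&0x7=0x4 → %r4
  rs: (w>>6)&0x7=0x0 → %r0

%r4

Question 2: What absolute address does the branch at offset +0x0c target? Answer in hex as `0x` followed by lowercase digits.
0x10fa

off 0x0c: read 10 04 as big → 0x1004
  op=0x1004>>12=0x1 ⇒ bne (J)
  imm@[11:0]=0x4 ⇒ 4
  target = base 0x10e8 + off 0x0c + 2 + imm 4 = 0x10fa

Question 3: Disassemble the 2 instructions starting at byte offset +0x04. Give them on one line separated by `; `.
eor %r7, %r2; lsl %r7, %r0

@+04  big-endian(9e 80) = 0x9e80
  op=0x9e80>>12=0x9 ⇒ eor (RR)
  [11:9] rd=7 = %r7
  [8:6] rs=2 = %r2
@+06  big-endian(4e 00) = 0x4e00
  op=0x4e00>>12=0x4 ⇒ lsl (RR)
  [11:9] rd=7 = %r7
  [8:6] rs=0 = %r0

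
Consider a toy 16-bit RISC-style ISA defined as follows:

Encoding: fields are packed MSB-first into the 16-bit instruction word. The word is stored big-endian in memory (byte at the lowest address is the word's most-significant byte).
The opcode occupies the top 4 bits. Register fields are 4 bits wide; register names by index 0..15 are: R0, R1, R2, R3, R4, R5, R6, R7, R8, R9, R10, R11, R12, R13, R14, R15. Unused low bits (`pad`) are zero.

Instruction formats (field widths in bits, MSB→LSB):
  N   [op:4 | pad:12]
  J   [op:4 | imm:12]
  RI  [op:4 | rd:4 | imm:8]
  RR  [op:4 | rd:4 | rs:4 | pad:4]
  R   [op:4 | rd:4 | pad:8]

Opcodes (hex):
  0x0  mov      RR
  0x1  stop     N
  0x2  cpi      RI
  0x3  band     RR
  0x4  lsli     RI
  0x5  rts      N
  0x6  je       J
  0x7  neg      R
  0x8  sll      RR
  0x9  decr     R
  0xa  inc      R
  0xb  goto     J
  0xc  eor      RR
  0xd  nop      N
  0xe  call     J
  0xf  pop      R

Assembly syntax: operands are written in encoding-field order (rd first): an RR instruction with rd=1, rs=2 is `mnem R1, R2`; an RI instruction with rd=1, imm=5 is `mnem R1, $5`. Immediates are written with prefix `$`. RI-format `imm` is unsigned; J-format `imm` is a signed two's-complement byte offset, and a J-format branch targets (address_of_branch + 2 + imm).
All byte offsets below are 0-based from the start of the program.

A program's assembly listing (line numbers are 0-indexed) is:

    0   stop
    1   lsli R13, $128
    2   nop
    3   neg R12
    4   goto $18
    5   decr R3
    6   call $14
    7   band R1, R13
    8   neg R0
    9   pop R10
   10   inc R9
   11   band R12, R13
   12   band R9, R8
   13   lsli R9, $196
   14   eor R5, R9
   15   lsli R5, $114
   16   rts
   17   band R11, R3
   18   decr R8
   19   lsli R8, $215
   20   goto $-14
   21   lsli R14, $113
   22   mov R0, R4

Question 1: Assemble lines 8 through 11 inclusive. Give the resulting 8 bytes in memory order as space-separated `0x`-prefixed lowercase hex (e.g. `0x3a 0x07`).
8. neg fields op=0x7:4|rd=0:4|pad=0:8 → word 7000h → 70 00
9. pop fields op=0xf:4|rd=10:4|pad=0:8 → word fa00h → fa 00
10. inc fields op=0xa:4|rd=9:4|pad=0:8 → word a900h → a9 00
11. band fields op=0x3:4|rd=12:4|rs=13:4|pad=0:4 → word 3cd0h → 3c d0

0x70 0x00 0xfa 0x00 0xa9 0x00 0x3c 0xd0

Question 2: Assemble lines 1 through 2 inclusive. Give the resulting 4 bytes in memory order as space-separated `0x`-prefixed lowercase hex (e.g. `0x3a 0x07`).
line 1 (lsli): pack op=0x4:4|rd=13:4|imm=128:8 = 0x4d80; big→ 4d 80
line 2 (nop): pack op=0xd:4|pad=0:12 = 0xd000; big→ d0 00

0x4d 0x80 0xd0 0x00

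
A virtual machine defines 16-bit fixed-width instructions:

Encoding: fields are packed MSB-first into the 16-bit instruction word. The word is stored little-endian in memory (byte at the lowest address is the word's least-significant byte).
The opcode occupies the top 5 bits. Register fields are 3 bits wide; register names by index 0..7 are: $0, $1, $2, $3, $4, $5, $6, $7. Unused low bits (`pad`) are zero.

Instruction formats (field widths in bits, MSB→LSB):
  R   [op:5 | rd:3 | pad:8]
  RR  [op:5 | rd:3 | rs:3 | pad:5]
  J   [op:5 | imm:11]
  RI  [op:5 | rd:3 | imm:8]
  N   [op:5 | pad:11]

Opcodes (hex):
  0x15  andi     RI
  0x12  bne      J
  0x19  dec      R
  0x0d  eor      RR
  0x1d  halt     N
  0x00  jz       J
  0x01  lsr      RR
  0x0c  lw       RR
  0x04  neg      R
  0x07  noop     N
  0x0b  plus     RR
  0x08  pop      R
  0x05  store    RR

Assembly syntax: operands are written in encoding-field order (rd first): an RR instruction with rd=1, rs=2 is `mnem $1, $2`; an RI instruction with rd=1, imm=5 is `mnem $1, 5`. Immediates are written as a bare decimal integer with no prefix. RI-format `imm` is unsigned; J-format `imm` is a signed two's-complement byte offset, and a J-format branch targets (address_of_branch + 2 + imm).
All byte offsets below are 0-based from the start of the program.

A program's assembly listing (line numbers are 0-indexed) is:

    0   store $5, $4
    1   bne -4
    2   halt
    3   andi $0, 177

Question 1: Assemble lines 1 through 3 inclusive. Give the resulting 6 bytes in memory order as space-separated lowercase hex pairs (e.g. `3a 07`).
1. bne fields op=0x12:5|imm=-4:11 → word 97fch → fc 97
2. halt fields op=0x1d:5|pad=0:11 → word e800h → 00 e8
3. andi fields op=0x15:5|rd=0:3|imm=177:8 → word a8b1h → b1 a8

fc 97 00 e8 b1 a8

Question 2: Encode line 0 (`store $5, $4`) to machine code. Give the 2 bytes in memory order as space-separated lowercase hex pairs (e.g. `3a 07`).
L0: store op=0x5:5|rd=5:3|rs=4:3|pad=0:5 ⇒ 0x2d80 ⇒ little 80 2d

80 2d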